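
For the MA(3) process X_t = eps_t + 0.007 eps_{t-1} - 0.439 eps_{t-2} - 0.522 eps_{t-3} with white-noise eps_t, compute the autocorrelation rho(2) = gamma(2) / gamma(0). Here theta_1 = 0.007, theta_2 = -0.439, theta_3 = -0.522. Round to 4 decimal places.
\rho(2) = -0.3021

For an MA(q) process with theta_0 = 1, the autocovariance is
  gamma(k) = sigma^2 * sum_{i=0..q-k} theta_i * theta_{i+k},
and rho(k) = gamma(k) / gamma(0). Sigma^2 cancels.
  numerator   = (1)*(-0.439) + (0.007)*(-0.522) = -0.442654.
  denominator = (1)^2 + (0.007)^2 + (-0.439)^2 + (-0.522)^2 = 1.465254.
  rho(2) = -0.442654 / 1.465254 = -0.3021.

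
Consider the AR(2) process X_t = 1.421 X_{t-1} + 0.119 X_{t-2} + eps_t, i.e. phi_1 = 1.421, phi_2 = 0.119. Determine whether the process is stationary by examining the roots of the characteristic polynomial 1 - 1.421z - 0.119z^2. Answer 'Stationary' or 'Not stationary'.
\text{Not stationary}

The AR(p) characteristic polynomial is P(z) = 1 - 1.421z - 0.119z^2.
Stationarity requires all roots to lie outside the unit circle, i.e. |z| > 1 for every root.
Set 1 + (-1.421) z + (-0.119) z^2 = 0, i.e. a z^2 + b z + c = 0 with a = -0.119, b = -1.421, c = 1.
Discriminant D = b^2 - 4ac = (-1.421)^2 - 4*(-0.119)*1 = 2.019241 - (-0.476) = 2.495241.
D >= 0, so the roots are real: z = (-b +/- sqrt(D)) / (2a) = (1.421 +/- 1.579633) / (-0.238).
  z_1 = (1.421 + 1.579633) / (-0.238) = -12.6077,   |z_1| = 12.6077.
  z_2 = (1.421 - 1.579633) / (-0.238) = 0.6665,   |z_2| = 0.6665.
Moduli of all roots: 12.6077, 0.6665.
All moduli strictly greater than 1? No.
Verdict: Not stationary.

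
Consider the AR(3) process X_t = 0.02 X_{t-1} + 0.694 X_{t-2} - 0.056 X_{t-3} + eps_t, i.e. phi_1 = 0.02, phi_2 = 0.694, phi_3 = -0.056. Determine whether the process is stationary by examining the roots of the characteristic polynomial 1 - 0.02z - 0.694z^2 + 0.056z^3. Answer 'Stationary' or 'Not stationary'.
\text{Stationary}

The AR(p) characteristic polynomial is P(z) = 1 - 0.02z - 0.694z^2 + 0.056z^3.
Stationarity requires all roots to lie outside the unit circle, i.e. |z| > 1 for every root.
Degree 3: look for a simple real root z0 first, then factor out (1 - z/z0) and solve the remaining quadratic.
Testing z0 = 1.25: P(1.25) = 1 + (-0.02)(1.25) + (-0.694)(1.25)^2 + (0.056)(1.25)^3
  = 1 + (-0.025) + (-1.084375) + (0.109375) = 0.  So z_0 = 1.25 is a root, |z_0| = 1.25.
Divide out the factor (1 - 0.8 z) = (1 - z/z0) (since 1/z0 = 0.8):
  P(z) = (1 - 0.8 z)(1 + (0.78) z + (-0.07) z^2)
  [check: z-coef 0.78 - (0.8) = -0.02; z^2-coef -0.07 - (0.8)(0.78) = -0.694; z^3-coef -(0.8)(-0.07) = 0.056.]
Remaining roots from the quadratic factor 1 + (0.78) z + (-0.07) z^2:
  Set 1 + (0.78) z + (-0.07) z^2 = 0, i.e. a z^2 + b z + c = 0 with a = -0.07, b = 0.78, c = 1.
  Discriminant D = b^2 - 4ac = (0.78)^2 - 4*(-0.07)*1 = 0.6084 - (-0.28) = 0.8884.
  D >= 0, so the roots are real: z = (-b +/- sqrt(D)) / (2a) = (-0.78 +/- 0.94255) / (-0.14).
    z_1 = (-0.78 + 0.94255) / (-0.14) = -1.1611,   |z_1| = 1.1611.
    z_2 = (-0.78 - 0.94255) / (-0.14) = 12.3039,   |z_2| = 12.3039.
Moduli of all roots: 1.2500, 1.1611, 12.3039.
All moduli strictly greater than 1? Yes.
Verdict: Stationary.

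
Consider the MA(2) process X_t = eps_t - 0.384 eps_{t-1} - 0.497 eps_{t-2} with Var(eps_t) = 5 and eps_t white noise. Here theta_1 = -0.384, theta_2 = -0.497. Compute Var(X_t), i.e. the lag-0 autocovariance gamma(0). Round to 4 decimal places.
\gamma(0) = 6.9723

For an MA(q) process X_t = eps_t + sum_i theta_i eps_{t-i} with
Var(eps_t) = sigma^2, the variance is
  gamma(0) = sigma^2 * (1 + sum_i theta_i^2).
  sum_i theta_i^2 = (-0.384)^2 + (-0.497)^2 = 0.147456 + 0.247009 = 0.394465.
  gamma(0) = 5 * (1 + 0.394465) = 5 * 1.394465 = 6.972325, which rounds to 6.9723.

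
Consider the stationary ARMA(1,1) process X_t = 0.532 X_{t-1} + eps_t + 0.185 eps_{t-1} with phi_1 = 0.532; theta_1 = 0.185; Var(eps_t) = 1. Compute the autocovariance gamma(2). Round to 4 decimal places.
\gamma(2) = 0.5844

Multiply the model equation by X_{t-k} and take expectations. With theta_0 = psi_0 = 1 and psi_j the MA(infinity) weights, this gives
  gamma(k) - sum_i phi_i gamma(k-i) = c_k,
  c_k = sigma^2 * sum_{j=k..q} theta_j psi_{j-k}   (c_k = 0 for k > q),
using gamma(-m) = gamma(m).
psi-weights needed (psi_j = theta_j + sum_i phi_i psi_{j-i}):
  psi_1 = theta_1 + phi_1 = 0.185 + (0.532) = 0.717
Right-hand sides:
  c_0 = sigma^2 (1 + theta_1 psi_1) = 1 * (1 + (0.185)(0.717)) = 1 * 1.132645 = 1.132645
  c_1 = sigma^2 theta_1 = 1 * (0.185) = 0.185
  c_2 = 0
Equations for k = 0 and k = 1 (AR order 1):
  gamma(0) = phi_1 gamma(1) + c_0
  gamma(1) = phi_1 gamma(0) + c_1
Substituting the second into the first: gamma(0) (1 - phi_1^2) = c_0 + phi_1 c_1, so
  gamma(0) = (c_0 + phi_1 c_1) / (1 - phi_1^2) = (1.132645 + (0.532)(0.185)) / (1 - (0.532)^2) = 1.231065 / 0.716976 = 1.717024.
  gamma(1) = phi_1 gamma(0) + c_1 = (0.532)(1.717024) + (0.185) = 1.098457.
For k = 2 (> q): gamma(2) = phi_1 gamma(1) = (0.532)(1.098457) = 0.584379.
Therefore gamma(2) = 0.5844 (to 4 decimal places).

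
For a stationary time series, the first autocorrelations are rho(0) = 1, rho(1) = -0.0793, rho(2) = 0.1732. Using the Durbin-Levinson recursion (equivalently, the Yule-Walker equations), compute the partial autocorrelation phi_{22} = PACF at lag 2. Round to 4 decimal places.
\phi_{22} = 0.1680

The PACF at lag k is phi_{kk}, the last component of the solution
to the Yule-Walker system G_k phi = r_k where
  (G_k)_{ij} = rho(|i - j|), (r_k)_i = rho(i), i,j = 1..k.
Equivalently, Durbin-Levinson gives phi_{kk} iteratively:
  phi_{11} = rho(1)
  phi_{kk} = [rho(k) - sum_{j=1..k-1} phi_{k-1,j} rho(k-j)]
            / [1 - sum_{j=1..k-1} phi_{k-1,j} rho(j)],
  phi_{k,j} = phi_{k-1,j} - phi_{kk} phi_{k-1,k-j},  j = 1..k-1.
Step k = 1:
  phi_11 = rho(1) = -0.0793.
Step k = 2:
  phi_22 = [rho(2) - phi_11 rho(1)] / [1 - phi_11 rho(1)] = [0.1732 - (-0.0793)(-0.0793)] / [1 - (-0.0793)(-0.0793)]
         = 0.16691151 / 0.99371151 = 0.168.
Therefore phi_{22} = 0.1680.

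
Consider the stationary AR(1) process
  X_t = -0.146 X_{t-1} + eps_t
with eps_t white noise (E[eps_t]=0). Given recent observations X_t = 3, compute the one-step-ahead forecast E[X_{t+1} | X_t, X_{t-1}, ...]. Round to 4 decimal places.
E[X_{t+1} \mid \mathcal F_t] = -0.4380

For an AR(p) model X_t = c + sum_i phi_i X_{t-i} + eps_t, the
one-step-ahead conditional mean is
  E[X_{t+1} | X_t, ...] = c + sum_i phi_i X_{t+1-i}.
Substitute known values:
  E[X_{t+1} | ...] = (-0.146) * (3)
                   = -0.4380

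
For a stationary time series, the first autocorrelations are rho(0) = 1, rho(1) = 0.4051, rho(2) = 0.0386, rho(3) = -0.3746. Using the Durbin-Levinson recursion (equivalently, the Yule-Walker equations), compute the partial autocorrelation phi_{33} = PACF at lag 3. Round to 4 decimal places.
\phi_{33} = -0.4060

The PACF at lag k is phi_{kk}, the last component of the solution
to the Yule-Walker system G_k phi = r_k where
  (G_k)_{ij} = rho(|i - j|), (r_k)_i = rho(i), i,j = 1..k.
Equivalently, Durbin-Levinson gives phi_{kk} iteratively:
  phi_{11} = rho(1)
  phi_{kk} = [rho(k) - sum_{j=1..k-1} phi_{k-1,j} rho(k-j)]
            / [1 - sum_{j=1..k-1} phi_{k-1,j} rho(j)],
  phi_{k,j} = phi_{k-1,j} - phi_{kk} phi_{k-1,k-j},  j = 1..k-1.
Step k = 1:
  phi_11 = rho(1) = 0.4051.
Step k = 2:
  phi_22 = [rho(2) - phi_11 rho(1)] / [1 - phi_11 rho(1)] = [0.0386 - (0.4051)(0.4051)] / [1 - (0.4051)(0.4051)]
         = -0.12550601 / 0.83589399 = -0.150146.
  Update: phi_21 = phi_11 - phi_22 phi_11 = 0.4051 - (-0.150146)(0.4051) = 0.465924.
Step k = 3:
  phi_33 = [rho(3) - phi_21 rho(2) - phi_22 rho(1)] / [1 - phi_21 rho(1) - phi_22 rho(2)]
    numerator   = -0.3746 - (0.465924)(0.0386) - (-0.150146)(0.4051) = -0.33176059
    denominator = 1 - (0.465924)(0.4051) - (-0.150146)(0.0386) = 0.81704978
  phi_33 = -0.33176059 / 0.81704978 = -0.406.
Therefore phi_{33} = -0.4060.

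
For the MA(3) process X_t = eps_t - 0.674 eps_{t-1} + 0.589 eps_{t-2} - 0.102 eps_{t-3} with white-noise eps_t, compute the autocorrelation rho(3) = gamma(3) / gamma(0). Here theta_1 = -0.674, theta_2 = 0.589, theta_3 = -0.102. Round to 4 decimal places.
\rho(3) = -0.0563

For an MA(q) process with theta_0 = 1, the autocovariance is
  gamma(k) = sigma^2 * sum_{i=0..q-k} theta_i * theta_{i+k},
and rho(k) = gamma(k) / gamma(0). Sigma^2 cancels.
  numerator   = (1)*(-0.102) = -0.102.
  denominator = (1)^2 + (-0.674)^2 + (0.589)^2 + (-0.102)^2 = 1.811601.
  rho(3) = -0.102 / 1.811601 = -0.0563.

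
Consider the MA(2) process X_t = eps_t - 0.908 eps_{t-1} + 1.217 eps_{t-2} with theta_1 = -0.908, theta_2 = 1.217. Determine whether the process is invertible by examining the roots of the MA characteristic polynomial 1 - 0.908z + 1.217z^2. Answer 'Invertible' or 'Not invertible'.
\text{Not invertible}

The MA(q) characteristic polynomial is P(z) = 1 - 0.908z + 1.217z^2.
Invertibility requires all roots to lie outside the unit circle, i.e. |z| > 1 for every root.
Set 1 + (-0.908) z + (1.217) z^2 = 0, i.e. a z^2 + b z + c = 0 with a = 1.217, b = -0.908, c = 1.
Discriminant D = b^2 - 4ac = (-0.908)^2 - 4*(1.217)*1 = 0.824464 - (4.868) = -4.043536.
D < 0, so the roots are the complex-conjugate pair z = (-b +/- i sqrt(-D)) / (2a) = 0.373 +/- 0.8262i.
For a conjugate pair |z|^2 = z * conj(z) = (product of roots) = c/a = 1/(1.217) = 0.821693, so |z| = sqrt(0.821693) = 0.9065 for both roots.
Moduli of all roots: 0.9065, 0.9065.
All moduli strictly greater than 1? No.
Verdict: Not invertible.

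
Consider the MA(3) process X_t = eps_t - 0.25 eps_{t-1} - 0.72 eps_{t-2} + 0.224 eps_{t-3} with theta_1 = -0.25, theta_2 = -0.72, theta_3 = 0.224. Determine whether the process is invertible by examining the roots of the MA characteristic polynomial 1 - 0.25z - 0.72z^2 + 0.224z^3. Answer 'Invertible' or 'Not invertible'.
\text{Invertible}

The MA(q) characteristic polynomial is P(z) = 1 - 0.25z - 0.72z^2 + 0.224z^3.
Invertibility requires all roots to lie outside the unit circle, i.e. |z| > 1 for every root.
Degree 3: look for a simple real root z0 first, then factor out (1 - z/z0) and solve the remaining quadratic.
Testing z0 = 1.25: P(1.25) = 1 + (-0.25)(1.25) + (-0.72)(1.25)^2 + (0.224)(1.25)^3
  = 1 + (-0.3125) + (-1.125) + (0.4375) = 0.  So z_0 = 1.25 is a root, |z_0| = 1.25.
Divide out the factor (1 - 0.8 z) = (1 - z/z0) (since 1/z0 = 0.8):
  P(z) = (1 - 0.8 z)(1 + (0.55) z + (-0.28) z^2)
  [check: z-coef 0.55 - (0.8) = -0.25; z^2-coef -0.28 - (0.8)(0.55) = -0.72; z^3-coef -(0.8)(-0.28) = 0.224.]
Remaining roots from the quadratic factor 1 + (0.55) z + (-0.28) z^2:
  Set 1 + (0.55) z + (-0.28) z^2 = 0, i.e. a z^2 + b z + c = 0 with a = -0.28, b = 0.55, c = 1.
  Discriminant D = b^2 - 4ac = (0.55)^2 - 4*(-0.28)*1 = 0.3025 - (-1.12) = 1.4225.
  D >= 0, so the roots are real: z = (-b +/- sqrt(D)) / (2a) = (-0.55 +/- 1.192686) / (-0.56).
    z_1 = (-0.55 + 1.192686) / (-0.56) = -1.1477,   |z_1| = 1.1477.
    z_2 = (-0.55 - 1.192686) / (-0.56) = 3.1119,   |z_2| = 3.1119.
Moduli of all roots: 1.2500, 1.1477, 3.1119.
All moduli strictly greater than 1? Yes.
Verdict: Invertible.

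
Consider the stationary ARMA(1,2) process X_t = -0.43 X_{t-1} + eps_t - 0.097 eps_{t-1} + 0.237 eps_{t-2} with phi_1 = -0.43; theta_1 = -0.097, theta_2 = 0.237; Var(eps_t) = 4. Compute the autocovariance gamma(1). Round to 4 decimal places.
\gamma(1) = -3.5388

Multiply the model equation by X_{t-k} and take expectations. With theta_0 = psi_0 = 1 and psi_j the MA(infinity) weights, this gives
  gamma(k) - sum_i phi_i gamma(k-i) = c_k,
  c_k = sigma^2 * sum_{j=k..q} theta_j psi_{j-k}   (c_k = 0 for k > q),
using gamma(-m) = gamma(m).
psi-weights needed (psi_j = theta_j + sum_i phi_i psi_{j-i}):
  psi_1 = theta_1 + phi_1 = -0.097 + (-0.43) = -0.527
  psi_2 = theta_2 + phi_1 psi_1 = 0.237 + (-0.43)(-0.527) = 0.46361
Right-hand sides:
  c_0 = sigma^2 (1 + theta_1 psi_1 + theta_2 psi_2) = 4 * (1 + (-0.097)(-0.527) + (0.237)(0.46361)) = 4 * 1.160995 = 4.643978
  c_1 = sigma^2 (theta_1 + theta_2 psi_1) = 4 * (-0.097 + (0.237)(-0.527)) = -0.887596
  c_2 = sigma^2 theta_2 = 4 * (0.237) = 0.948
Equations for k = 0 and k = 1 (AR order 1):
  gamma(0) = phi_1 gamma(1) + c_0
  gamma(1) = phi_1 gamma(0) + c_1
Substituting the second into the first: gamma(0) (1 - phi_1^2) = c_0 + phi_1 c_1, so
  gamma(0) = (c_0 + phi_1 c_1) / (1 - phi_1^2) = (4.643978 + (-0.43)(-0.887596)) / (1 - (-0.43)^2) = 5.025645 / 0.8151 = 6.165679.
  gamma(1) = phi_1 gamma(0) + c_1 = (-0.43)(6.165679) + (-0.887596) = -3.538838.
Therefore gamma(1) = -3.5388 (to 4 decimal places).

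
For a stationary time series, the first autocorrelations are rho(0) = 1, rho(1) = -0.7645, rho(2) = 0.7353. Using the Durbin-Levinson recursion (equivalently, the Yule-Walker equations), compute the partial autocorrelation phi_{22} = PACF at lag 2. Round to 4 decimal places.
\phi_{22} = 0.3630

The PACF at lag k is phi_{kk}, the last component of the solution
to the Yule-Walker system G_k phi = r_k where
  (G_k)_{ij} = rho(|i - j|), (r_k)_i = rho(i), i,j = 1..k.
Equivalently, Durbin-Levinson gives phi_{kk} iteratively:
  phi_{11} = rho(1)
  phi_{kk} = [rho(k) - sum_{j=1..k-1} phi_{k-1,j} rho(k-j)]
            / [1 - sum_{j=1..k-1} phi_{k-1,j} rho(j)],
  phi_{k,j} = phi_{k-1,j} - phi_{kk} phi_{k-1,k-j},  j = 1..k-1.
Step k = 1:
  phi_11 = rho(1) = -0.7645.
Step k = 2:
  phi_22 = [rho(2) - phi_11 rho(1)] / [1 - phi_11 rho(1)] = [0.7353 - (-0.7645)(-0.7645)] / [1 - (-0.7645)(-0.7645)]
         = 0.15083975 / 0.41553975 = 0.363.
Therefore phi_{22} = 0.3630.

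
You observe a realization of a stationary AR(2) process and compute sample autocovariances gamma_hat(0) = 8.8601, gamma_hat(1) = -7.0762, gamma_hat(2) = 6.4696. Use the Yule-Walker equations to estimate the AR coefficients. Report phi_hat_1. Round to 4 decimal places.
\hat\phi_{1} = -0.5950

The Yule-Walker equations for an AR(p) process read, in matrix form,
  Gamma_p phi = r_p,   with   (Gamma_p)_{ij} = gamma(|i - j|),
                       (r_p)_i = gamma(i),   i,j = 1..p.
Substitute the sample gammas (Toeplitz matrix and right-hand side of size 2):
  Gamma_p = [[8.8601, -7.0762], [-7.0762, 8.8601]]
  r_p     = [-7.0762, 6.4696]
Written out:
  8.8601 phi_1 - 7.0762 phi_2 = -7.0762
  -7.0762 phi_1 + 8.8601 phi_2 = 6.4696
Solve by Cramer's rule:
  det = gamma(0)^2 - gamma(1)^2 = (8.8601)^2 - (-7.0762)^2 = 78.50137201 - 50.07260644 = 28.42876557
  phi_hat_1 = [gamma(1) gamma(0) - gamma(1) gamma(2)] / det = [(-7.0762)(8.8601) - (-7.0762)(6.4696)] / 28.42876557 = -16.9156561 / 28.42876557 = -0.595
  phi_hat_2 = [gamma(0) gamma(2) - gamma(1)^2] / det = [(8.8601)(6.4696) - (-7.0762)^2] / 28.42876557 = 7.24869652 / 28.42876557 = 0.255
So phi_hat = [-0.5950, 0.2550].
Therefore phi_hat_1 = -0.5950.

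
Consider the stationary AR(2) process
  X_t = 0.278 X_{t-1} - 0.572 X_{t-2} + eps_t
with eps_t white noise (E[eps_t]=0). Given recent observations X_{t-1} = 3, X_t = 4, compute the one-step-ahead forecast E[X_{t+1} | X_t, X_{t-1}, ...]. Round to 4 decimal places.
E[X_{t+1} \mid \mathcal F_t] = -0.6040

For an AR(p) model X_t = c + sum_i phi_i X_{t-i} + eps_t, the
one-step-ahead conditional mean is
  E[X_{t+1} | X_t, ...] = c + sum_i phi_i X_{t+1-i}.
Substitute known values:
  E[X_{t+1} | ...] = (0.278) * (4) + (-0.572) * (3)
                   = -0.6040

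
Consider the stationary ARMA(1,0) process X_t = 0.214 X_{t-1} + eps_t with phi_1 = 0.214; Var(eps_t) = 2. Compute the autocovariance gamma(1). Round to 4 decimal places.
\gamma(1) = 0.4485

Multiply the model equation by X_{t-k} and take expectations. With theta_0 = psi_0 = 1 and psi_j the MA(infinity) weights, this gives
  gamma(k) - sum_i phi_i gamma(k-i) = c_k,
  c_k = sigma^2 * sum_{j=k..q} theta_j psi_{j-k}   (c_k = 0 for k > q),
using gamma(-m) = gamma(m).
Pure AR (q = 0): c_0 = sigma^2 = 2, c_k = 0 for k >= 1.
Equations for k = 0 and k = 1 (AR order 1):
  gamma(0) = phi_1 gamma(1) + c_0
  gamma(1) = phi_1 gamma(0) + c_1
Substituting the second into the first: gamma(0) (1 - phi_1^2) = c_0 + phi_1 c_1, so
  gamma(0) = c_0 / (1 - phi_1^2) = 2 / (1 - (0.214)^2) = 2 / 0.954204 = 2.095988.
  gamma(1) = phi_1 gamma(0) = (0.214)(2.095988) = 0.448541.
Therefore gamma(1) = 0.4485 (to 4 decimal places).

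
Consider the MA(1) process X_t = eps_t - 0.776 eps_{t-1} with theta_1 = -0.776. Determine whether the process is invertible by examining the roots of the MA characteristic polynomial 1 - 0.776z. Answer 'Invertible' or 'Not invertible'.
\text{Invertible}

The MA(q) characteristic polynomial is P(z) = 1 - 0.776z.
Invertibility requires all roots to lie outside the unit circle, i.e. |z| > 1 for every root.
This is linear in z: 1 + (-0.776) z = 0  =>  z = -1/(-0.776) = 1.28866,  |z| = 1.28866.
Moduli of all roots: 1.2887.
All moduli strictly greater than 1? Yes.
Verdict: Invertible.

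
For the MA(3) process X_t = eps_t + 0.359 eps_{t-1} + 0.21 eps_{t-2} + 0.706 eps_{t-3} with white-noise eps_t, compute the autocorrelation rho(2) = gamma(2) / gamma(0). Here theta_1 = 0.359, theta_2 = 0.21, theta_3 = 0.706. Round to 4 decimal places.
\rho(2) = 0.2773

For an MA(q) process with theta_0 = 1, the autocovariance is
  gamma(k) = sigma^2 * sum_{i=0..q-k} theta_i * theta_{i+k},
and rho(k) = gamma(k) / gamma(0). Sigma^2 cancels.
  numerator   = (1)*(0.21) + (0.359)*(0.706) = 0.463454.
  denominator = (1)^2 + (0.359)^2 + (0.21)^2 + (0.706)^2 = 1.671417.
  rho(2) = 0.463454 / 1.671417 = 0.2773.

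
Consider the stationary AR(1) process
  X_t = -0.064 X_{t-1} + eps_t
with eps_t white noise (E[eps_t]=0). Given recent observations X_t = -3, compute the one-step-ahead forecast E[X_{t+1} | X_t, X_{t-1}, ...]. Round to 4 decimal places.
E[X_{t+1} \mid \mathcal F_t] = 0.1920

For an AR(p) model X_t = c + sum_i phi_i X_{t-i} + eps_t, the
one-step-ahead conditional mean is
  E[X_{t+1} | X_t, ...] = c + sum_i phi_i X_{t+1-i}.
Substitute known values:
  E[X_{t+1} | ...] = (-0.064) * (-3)
                   = 0.1920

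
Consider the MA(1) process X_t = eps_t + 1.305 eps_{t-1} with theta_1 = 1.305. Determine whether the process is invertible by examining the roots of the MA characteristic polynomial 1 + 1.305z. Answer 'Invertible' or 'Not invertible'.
\text{Not invertible}

The MA(q) characteristic polynomial is P(z) = 1 + 1.305z.
Invertibility requires all roots to lie outside the unit circle, i.e. |z| > 1 for every root.
This is linear in z: 1 + (1.305) z = 0  =>  z = -1/(1.305) = -0.766284,  |z| = 0.766284.
Moduli of all roots: 0.7663.
All moduli strictly greater than 1? No.
Verdict: Not invertible.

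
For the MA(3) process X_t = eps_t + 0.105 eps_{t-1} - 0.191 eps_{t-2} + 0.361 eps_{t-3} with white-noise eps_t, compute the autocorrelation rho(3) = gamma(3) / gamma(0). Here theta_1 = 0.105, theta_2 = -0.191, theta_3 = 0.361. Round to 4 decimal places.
\rho(3) = 0.3065

For an MA(q) process with theta_0 = 1, the autocovariance is
  gamma(k) = sigma^2 * sum_{i=0..q-k} theta_i * theta_{i+k},
and rho(k) = gamma(k) / gamma(0). Sigma^2 cancels.
  numerator   = (1)*(0.361) = 0.361.
  denominator = (1)^2 + (0.105)^2 + (-0.191)^2 + (0.361)^2 = 1.177827.
  rho(3) = 0.361 / 1.177827 = 0.3065.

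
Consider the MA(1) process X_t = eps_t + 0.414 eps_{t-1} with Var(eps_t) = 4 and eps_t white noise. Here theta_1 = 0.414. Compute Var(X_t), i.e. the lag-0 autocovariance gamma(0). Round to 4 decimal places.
\gamma(0) = 4.6856

For an MA(q) process X_t = eps_t + sum_i theta_i eps_{t-i} with
Var(eps_t) = sigma^2, the variance is
  gamma(0) = sigma^2 * (1 + sum_i theta_i^2).
  sum_i theta_i^2 = (0.414)^2 = 0.171396.
  gamma(0) = 4 * (1 + 0.171396) = 4 * 1.171396 = 4.685584, which rounds to 4.6856.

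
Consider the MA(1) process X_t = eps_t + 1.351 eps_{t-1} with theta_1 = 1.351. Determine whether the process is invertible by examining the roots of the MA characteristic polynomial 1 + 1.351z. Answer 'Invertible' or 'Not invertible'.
\text{Not invertible}

The MA(q) characteristic polynomial is P(z) = 1 + 1.351z.
Invertibility requires all roots to lie outside the unit circle, i.e. |z| > 1 for every root.
This is linear in z: 1 + (1.351) z = 0  =>  z = -1/(1.351) = -0.740192,  |z| = 0.740192.
Moduli of all roots: 0.7402.
All moduli strictly greater than 1? No.
Verdict: Not invertible.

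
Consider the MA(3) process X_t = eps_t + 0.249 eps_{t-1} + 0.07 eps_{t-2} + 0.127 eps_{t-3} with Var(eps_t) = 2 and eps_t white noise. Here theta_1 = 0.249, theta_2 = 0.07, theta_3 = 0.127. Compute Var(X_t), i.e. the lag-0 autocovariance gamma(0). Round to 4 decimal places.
\gamma(0) = 2.1661

For an MA(q) process X_t = eps_t + sum_i theta_i eps_{t-i} with
Var(eps_t) = sigma^2, the variance is
  gamma(0) = sigma^2 * (1 + sum_i theta_i^2).
  sum_i theta_i^2 = (0.249)^2 + (0.07)^2 + (0.127)^2 = 0.062001 + 0.0049 + 0.016129 = 0.08303.
  gamma(0) = 2 * (1 + 0.08303) = 2 * 1.08303 = 2.16606, which rounds to 2.1661.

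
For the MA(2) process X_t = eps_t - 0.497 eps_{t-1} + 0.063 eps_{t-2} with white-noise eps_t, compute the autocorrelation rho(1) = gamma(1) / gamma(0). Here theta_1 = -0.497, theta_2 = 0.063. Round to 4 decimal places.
\rho(1) = -0.4223

For an MA(q) process with theta_0 = 1, the autocovariance is
  gamma(k) = sigma^2 * sum_{i=0..q-k} theta_i * theta_{i+k},
and rho(k) = gamma(k) / gamma(0). Sigma^2 cancels.
  numerator   = (1)*(-0.497) + (-0.497)*(0.063) = -0.528311.
  denominator = (1)^2 + (-0.497)^2 + (0.063)^2 = 1.250978.
  rho(1) = -0.528311 / 1.250978 = -0.4223.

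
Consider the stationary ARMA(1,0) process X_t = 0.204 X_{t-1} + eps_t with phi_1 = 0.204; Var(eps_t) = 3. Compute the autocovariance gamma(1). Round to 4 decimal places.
\gamma(1) = 0.6386

Multiply the model equation by X_{t-k} and take expectations. With theta_0 = psi_0 = 1 and psi_j the MA(infinity) weights, this gives
  gamma(k) - sum_i phi_i gamma(k-i) = c_k,
  c_k = sigma^2 * sum_{j=k..q} theta_j psi_{j-k}   (c_k = 0 for k > q),
using gamma(-m) = gamma(m).
Pure AR (q = 0): c_0 = sigma^2 = 3, c_k = 0 for k >= 1.
Equations for k = 0 and k = 1 (AR order 1):
  gamma(0) = phi_1 gamma(1) + c_0
  gamma(1) = phi_1 gamma(0) + c_1
Substituting the second into the first: gamma(0) (1 - phi_1^2) = c_0 + phi_1 c_1, so
  gamma(0) = c_0 / (1 - phi_1^2) = 3 / (1 - (0.204)^2) = 3 / 0.958384 = 3.130269.
  gamma(1) = phi_1 gamma(0) = (0.204)(3.130269) = 0.638575.
Therefore gamma(1) = 0.6386 (to 4 decimal places).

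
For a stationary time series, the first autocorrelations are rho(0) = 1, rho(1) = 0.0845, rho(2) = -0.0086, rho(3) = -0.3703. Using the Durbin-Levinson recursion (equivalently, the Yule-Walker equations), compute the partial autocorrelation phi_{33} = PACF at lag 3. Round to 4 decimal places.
\phi_{33} = -0.3710

The PACF at lag k is phi_{kk}, the last component of the solution
to the Yule-Walker system G_k phi = r_k where
  (G_k)_{ij} = rho(|i - j|), (r_k)_i = rho(i), i,j = 1..k.
Equivalently, Durbin-Levinson gives phi_{kk} iteratively:
  phi_{11} = rho(1)
  phi_{kk} = [rho(k) - sum_{j=1..k-1} phi_{k-1,j} rho(k-j)]
            / [1 - sum_{j=1..k-1} phi_{k-1,j} rho(j)],
  phi_{k,j} = phi_{k-1,j} - phi_{kk} phi_{k-1,k-j},  j = 1..k-1.
Step k = 1:
  phi_11 = rho(1) = 0.0845.
Step k = 2:
  phi_22 = [rho(2) - phi_11 rho(1)] / [1 - phi_11 rho(1)] = [-0.0086 - (0.0845)(0.0845)] / [1 - (0.0845)(0.0845)]
         = -0.01574025 / 0.99285975 = -0.015853.
  Update: phi_21 = phi_11 - phi_22 phi_11 = 0.0845 - (-0.015853)(0.0845) = 0.08584.
Step k = 3:
  phi_33 = [rho(3) - phi_21 rho(2) - phi_22 rho(1)] / [1 - phi_21 rho(1) - phi_22 rho(2)]
    numerator   = -0.3703 - (0.08584)(-0.0086) - (-0.015853)(0.0845) = -0.36822216
    denominator = 1 - (0.08584)(0.0845) - (-0.015853)(-0.0086) = 0.99261021
  phi_33 = -0.36822216 / 0.99261021 = -0.371.
Therefore phi_{33} = -0.3710.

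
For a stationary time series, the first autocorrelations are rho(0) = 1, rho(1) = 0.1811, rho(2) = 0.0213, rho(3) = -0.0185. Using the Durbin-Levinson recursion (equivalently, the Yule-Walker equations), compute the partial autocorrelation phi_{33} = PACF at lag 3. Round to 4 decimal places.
\phi_{33} = -0.0209

The PACF at lag k is phi_{kk}, the last component of the solution
to the Yule-Walker system G_k phi = r_k where
  (G_k)_{ij} = rho(|i - j|), (r_k)_i = rho(i), i,j = 1..k.
Equivalently, Durbin-Levinson gives phi_{kk} iteratively:
  phi_{11} = rho(1)
  phi_{kk} = [rho(k) - sum_{j=1..k-1} phi_{k-1,j} rho(k-j)]
            / [1 - sum_{j=1..k-1} phi_{k-1,j} rho(j)],
  phi_{k,j} = phi_{k-1,j} - phi_{kk} phi_{k-1,k-j},  j = 1..k-1.
Step k = 1:
  phi_11 = rho(1) = 0.1811.
Step k = 2:
  phi_22 = [rho(2) - phi_11 rho(1)] / [1 - phi_11 rho(1)] = [0.0213 - (0.1811)(0.1811)] / [1 - (0.1811)(0.1811)]
         = -0.01149721 / 0.96720279 = -0.011887.
  Update: phi_21 = phi_11 - phi_22 phi_11 = 0.1811 - (-0.011887)(0.1811) = 0.183253.
Step k = 3:
  phi_33 = [rho(3) - phi_21 rho(2) - phi_22 rho(1)] / [1 - phi_21 rho(1) - phi_22 rho(2)]
    numerator   = -0.0185 - (0.183253)(0.0213) - (-0.011887)(0.1811) = -0.02025053
    denominator = 1 - (0.183253)(0.1811) - (-0.011887)(0.0213) = 0.96706612
  phi_33 = -0.02025053 / 0.96706612 = -0.0209.
Therefore phi_{33} = -0.0209.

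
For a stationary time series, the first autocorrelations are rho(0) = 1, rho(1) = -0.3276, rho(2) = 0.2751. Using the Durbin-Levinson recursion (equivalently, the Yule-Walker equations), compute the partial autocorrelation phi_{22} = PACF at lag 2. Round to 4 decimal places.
\phi_{22} = 0.1879

The PACF at lag k is phi_{kk}, the last component of the solution
to the Yule-Walker system G_k phi = r_k where
  (G_k)_{ij} = rho(|i - j|), (r_k)_i = rho(i), i,j = 1..k.
Equivalently, Durbin-Levinson gives phi_{kk} iteratively:
  phi_{11} = rho(1)
  phi_{kk} = [rho(k) - sum_{j=1..k-1} phi_{k-1,j} rho(k-j)]
            / [1 - sum_{j=1..k-1} phi_{k-1,j} rho(j)],
  phi_{k,j} = phi_{k-1,j} - phi_{kk} phi_{k-1,k-j},  j = 1..k-1.
Step k = 1:
  phi_11 = rho(1) = -0.3276.
Step k = 2:
  phi_22 = [rho(2) - phi_11 rho(1)] / [1 - phi_11 rho(1)] = [0.2751 - (-0.3276)(-0.3276)] / [1 - (-0.3276)(-0.3276)]
         = 0.16777824 / 0.89267824 = 0.1879.
Therefore phi_{22} = 0.1879.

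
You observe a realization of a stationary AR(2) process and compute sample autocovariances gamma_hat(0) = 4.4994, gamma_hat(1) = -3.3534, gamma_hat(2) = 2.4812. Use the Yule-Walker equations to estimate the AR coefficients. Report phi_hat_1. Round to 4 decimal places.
\hat\phi_{1} = -0.7520

The Yule-Walker equations for an AR(p) process read, in matrix form,
  Gamma_p phi = r_p,   with   (Gamma_p)_{ij} = gamma(|i - j|),
                       (r_p)_i = gamma(i),   i,j = 1..p.
Substitute the sample gammas (Toeplitz matrix and right-hand side of size 2):
  Gamma_p = [[4.4994, -3.3534], [-3.3534, 4.4994]]
  r_p     = [-3.3534, 2.4812]
Written out:
  4.4994 phi_1 - 3.3534 phi_2 = -3.3534
  -3.3534 phi_1 + 4.4994 phi_2 = 2.4812
Solve by Cramer's rule:
  det = gamma(0)^2 - gamma(1)^2 = (4.4994)^2 - (-3.3534)^2 = 20.24460036 - 11.24529156 = 8.9993088
  phi_hat_1 = [gamma(1) gamma(0) - gamma(1) gamma(2)] / det = [(-3.3534)(4.4994) - (-3.3534)(2.4812)] / 8.9993088 = -6.76783188 / 8.9993088 = -0.752
  phi_hat_2 = [gamma(0) gamma(2) - gamma(1)^2] / det = [(4.4994)(2.4812) - (-3.3534)^2] / 8.9993088 = -0.08138028 / 8.9993088 = -0.009
So phi_hat = [-0.7520, -0.0090].
Therefore phi_hat_1 = -0.7520.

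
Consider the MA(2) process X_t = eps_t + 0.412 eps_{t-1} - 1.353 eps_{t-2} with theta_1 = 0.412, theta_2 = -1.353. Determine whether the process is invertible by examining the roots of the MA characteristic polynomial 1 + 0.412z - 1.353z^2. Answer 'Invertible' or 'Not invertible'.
\text{Not invertible}

The MA(q) characteristic polynomial is P(z) = 1 + 0.412z - 1.353z^2.
Invertibility requires all roots to lie outside the unit circle, i.e. |z| > 1 for every root.
Set 1 + (0.412) z + (-1.353) z^2 = 0, i.e. a z^2 + b z + c = 0 with a = -1.353, b = 0.412, c = 1.
Discriminant D = b^2 - 4ac = (0.412)^2 - 4*(-1.353)*1 = 0.169744 - (-5.412) = 5.581744.
D >= 0, so the roots are real: z = (-b +/- sqrt(D)) / (2a) = (-0.412 +/- 2.362571) / (-2.706).
  z_1 = (-0.412 + 2.362571) / (-2.706) = -0.7208,   |z_1| = 0.7208.
  z_2 = (-0.412 - 2.362571) / (-2.706) = 1.0253,   |z_2| = 1.0253.
Moduli of all roots: 0.7208, 1.0253.
All moduli strictly greater than 1? No.
Verdict: Not invertible.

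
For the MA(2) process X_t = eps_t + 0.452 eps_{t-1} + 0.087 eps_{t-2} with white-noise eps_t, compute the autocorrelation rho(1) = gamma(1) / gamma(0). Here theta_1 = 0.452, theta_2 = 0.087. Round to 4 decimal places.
\rho(1) = 0.4054

For an MA(q) process with theta_0 = 1, the autocovariance is
  gamma(k) = sigma^2 * sum_{i=0..q-k} theta_i * theta_{i+k},
and rho(k) = gamma(k) / gamma(0). Sigma^2 cancels.
  numerator   = (1)*(0.452) + (0.452)*(0.087) = 0.491324.
  denominator = (1)^2 + (0.452)^2 + (0.087)^2 = 1.211873.
  rho(1) = 0.491324 / 1.211873 = 0.4054.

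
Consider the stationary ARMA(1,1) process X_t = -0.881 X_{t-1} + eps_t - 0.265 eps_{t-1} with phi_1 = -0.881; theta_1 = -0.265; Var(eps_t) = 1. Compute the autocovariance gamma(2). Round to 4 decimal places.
\gamma(2) = 5.5635

Multiply the model equation by X_{t-k} and take expectations. With theta_0 = psi_0 = 1 and psi_j the MA(infinity) weights, this gives
  gamma(k) - sum_i phi_i gamma(k-i) = c_k,
  c_k = sigma^2 * sum_{j=k..q} theta_j psi_{j-k}   (c_k = 0 for k > q),
using gamma(-m) = gamma(m).
psi-weights needed (psi_j = theta_j + sum_i phi_i psi_{j-i}):
  psi_1 = theta_1 + phi_1 = -0.265 + (-0.881) = -1.146
Right-hand sides:
  c_0 = sigma^2 (1 + theta_1 psi_1) = 1 * (1 + (-0.265)(-1.146)) = 1 * 1.30369 = 1.30369
  c_1 = sigma^2 theta_1 = 1 * (-0.265) = -0.265
  c_2 = 0
Equations for k = 0 and k = 1 (AR order 1):
  gamma(0) = phi_1 gamma(1) + c_0
  gamma(1) = phi_1 gamma(0) + c_1
Substituting the second into the first: gamma(0) (1 - phi_1^2) = c_0 + phi_1 c_1, so
  gamma(0) = (c_0 + phi_1 c_1) / (1 - phi_1^2) = (1.30369 + (-0.881)(-0.265)) / (1 - (-0.881)^2) = 1.537155 / 0.223839 = 6.867235.
  gamma(1) = phi_1 gamma(0) + c_1 = (-0.881)(6.867235) + (-0.265) = -6.315034.
For k = 2 (> q): gamma(2) = phi_1 gamma(1) = (-0.881)(-6.315034) = 5.563545.
Therefore gamma(2) = 5.5635 (to 4 decimal places).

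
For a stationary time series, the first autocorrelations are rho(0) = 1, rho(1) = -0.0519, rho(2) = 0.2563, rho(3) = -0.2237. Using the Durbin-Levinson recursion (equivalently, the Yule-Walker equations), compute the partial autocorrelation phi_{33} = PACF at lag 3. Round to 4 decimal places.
\phi_{33} = -0.2150

The PACF at lag k is phi_{kk}, the last component of the solution
to the Yule-Walker system G_k phi = r_k where
  (G_k)_{ij} = rho(|i - j|), (r_k)_i = rho(i), i,j = 1..k.
Equivalently, Durbin-Levinson gives phi_{kk} iteratively:
  phi_{11} = rho(1)
  phi_{kk} = [rho(k) - sum_{j=1..k-1} phi_{k-1,j} rho(k-j)]
            / [1 - sum_{j=1..k-1} phi_{k-1,j} rho(j)],
  phi_{k,j} = phi_{k-1,j} - phi_{kk} phi_{k-1,k-j},  j = 1..k-1.
Step k = 1:
  phi_11 = rho(1) = -0.0519.
Step k = 2:
  phi_22 = [rho(2) - phi_11 rho(1)] / [1 - phi_11 rho(1)] = [0.2563 - (-0.0519)(-0.0519)] / [1 - (-0.0519)(-0.0519)]
         = 0.25360639 / 0.99730639 = 0.254291.
  Update: phi_21 = phi_11 - phi_22 phi_11 = -0.0519 - (0.254291)(-0.0519) = -0.038702.
Step k = 3:
  phi_33 = [rho(3) - phi_21 rho(2) - phi_22 rho(1)] / [1 - phi_21 rho(1) - phi_22 rho(2)]
    numerator   = -0.2237 - (-0.038702)(0.2563) - (0.254291)(-0.0519) = -0.20058288
    denominator = 1 - (-0.038702)(-0.0519) - (0.254291)(0.2563) = 0.93281648
  phi_33 = -0.20058288 / 0.93281648 = -0.215.
Therefore phi_{33} = -0.2150.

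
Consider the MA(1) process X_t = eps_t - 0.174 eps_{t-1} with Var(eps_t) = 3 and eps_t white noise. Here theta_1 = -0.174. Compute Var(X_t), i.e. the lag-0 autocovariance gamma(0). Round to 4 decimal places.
\gamma(0) = 3.0908

For an MA(q) process X_t = eps_t + sum_i theta_i eps_{t-i} with
Var(eps_t) = sigma^2, the variance is
  gamma(0) = sigma^2 * (1 + sum_i theta_i^2).
  sum_i theta_i^2 = (-0.174)^2 = 0.030276.
  gamma(0) = 3 * (1 + 0.030276) = 3 * 1.030276 = 3.090828, which rounds to 3.0908.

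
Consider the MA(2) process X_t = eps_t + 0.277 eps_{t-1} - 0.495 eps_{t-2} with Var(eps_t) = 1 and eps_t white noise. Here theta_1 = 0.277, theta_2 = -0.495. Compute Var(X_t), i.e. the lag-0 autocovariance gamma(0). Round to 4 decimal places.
\gamma(0) = 1.3218

For an MA(q) process X_t = eps_t + sum_i theta_i eps_{t-i} with
Var(eps_t) = sigma^2, the variance is
  gamma(0) = sigma^2 * (1 + sum_i theta_i^2).
  sum_i theta_i^2 = (0.277)^2 + (-0.495)^2 = 0.076729 + 0.245025 = 0.321754.
  gamma(0) = 1 * (1 + 0.321754) = 1 * 1.321754 = 1.321754, which rounds to 1.3218.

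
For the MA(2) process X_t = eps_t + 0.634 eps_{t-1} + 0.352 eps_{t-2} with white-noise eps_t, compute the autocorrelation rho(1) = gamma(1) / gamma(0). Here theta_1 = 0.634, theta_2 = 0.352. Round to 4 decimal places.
\rho(1) = 0.5618

For an MA(q) process with theta_0 = 1, the autocovariance is
  gamma(k) = sigma^2 * sum_{i=0..q-k} theta_i * theta_{i+k},
and rho(k) = gamma(k) / gamma(0). Sigma^2 cancels.
  numerator   = (1)*(0.634) + (0.634)*(0.352) = 0.857168.
  denominator = (1)^2 + (0.634)^2 + (0.352)^2 = 1.52586.
  rho(1) = 0.857168 / 1.52586 = 0.5618.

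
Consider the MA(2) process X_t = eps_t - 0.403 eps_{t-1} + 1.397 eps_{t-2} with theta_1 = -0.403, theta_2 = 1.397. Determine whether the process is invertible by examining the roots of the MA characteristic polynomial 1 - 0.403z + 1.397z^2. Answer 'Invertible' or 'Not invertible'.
\text{Not invertible}

The MA(q) characteristic polynomial is P(z) = 1 - 0.403z + 1.397z^2.
Invertibility requires all roots to lie outside the unit circle, i.e. |z| > 1 for every root.
Set 1 + (-0.403) z + (1.397) z^2 = 0, i.e. a z^2 + b z + c = 0 with a = 1.397, b = -0.403, c = 1.
Discriminant D = b^2 - 4ac = (-0.403)^2 - 4*(1.397)*1 = 0.162409 - (5.588) = -5.425591.
D < 0, so the roots are the complex-conjugate pair z = (-b +/- i sqrt(-D)) / (2a) = 0.1442 +/- 0.8337i.
For a conjugate pair |z|^2 = z * conj(z) = (product of roots) = c/a = 1/(1.397) = 0.71582, so |z| = sqrt(0.71582) = 0.8461 for both roots.
Moduli of all roots: 0.8461, 0.8461.
All moduli strictly greater than 1? No.
Verdict: Not invertible.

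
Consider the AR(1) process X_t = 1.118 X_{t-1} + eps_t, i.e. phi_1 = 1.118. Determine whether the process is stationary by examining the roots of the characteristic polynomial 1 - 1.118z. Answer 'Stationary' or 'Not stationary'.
\text{Not stationary}

The AR(p) characteristic polynomial is P(z) = 1 - 1.118z.
Stationarity requires all roots to lie outside the unit circle, i.e. |z| > 1 for every root.
This is linear in z: 1 + (-1.118) z = 0  =>  z = -1/(-1.118) = 0.894454,  |z| = 0.894454.
Moduli of all roots: 0.8945.
All moduli strictly greater than 1? No.
Verdict: Not stationary.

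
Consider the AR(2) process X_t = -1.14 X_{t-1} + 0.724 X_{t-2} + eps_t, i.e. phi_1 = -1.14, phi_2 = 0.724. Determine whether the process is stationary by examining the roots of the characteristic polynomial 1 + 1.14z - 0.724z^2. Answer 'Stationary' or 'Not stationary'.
\text{Not stationary}

The AR(p) characteristic polynomial is P(z) = 1 + 1.14z - 0.724z^2.
Stationarity requires all roots to lie outside the unit circle, i.e. |z| > 1 for every root.
Set 1 + (1.14) z + (-0.724) z^2 = 0, i.e. a z^2 + b z + c = 0 with a = -0.724, b = 1.14, c = 1.
Discriminant D = b^2 - 4ac = (1.14)^2 - 4*(-0.724)*1 = 1.2996 - (-2.896) = 4.1956.
D >= 0, so the roots are real: z = (-b +/- sqrt(D)) / (2a) = (-1.14 +/- 2.048316) / (-1.448).
  z_1 = (-1.14 + 2.048316) / (-1.448) = -0.6273,   |z_1| = 0.6273.
  z_2 = (-1.14 - 2.048316) / (-1.448) = 2.2019,   |z_2| = 2.2019.
Moduli of all roots: 0.6273, 2.2019.
All moduli strictly greater than 1? No.
Verdict: Not stationary.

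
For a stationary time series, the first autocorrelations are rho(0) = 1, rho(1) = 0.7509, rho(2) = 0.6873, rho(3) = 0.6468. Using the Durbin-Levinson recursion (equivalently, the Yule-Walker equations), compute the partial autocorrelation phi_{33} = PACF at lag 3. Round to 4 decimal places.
\phi_{33} = 0.1601

The PACF at lag k is phi_{kk}, the last component of the solution
to the Yule-Walker system G_k phi = r_k where
  (G_k)_{ij} = rho(|i - j|), (r_k)_i = rho(i), i,j = 1..k.
Equivalently, Durbin-Levinson gives phi_{kk} iteratively:
  phi_{11} = rho(1)
  phi_{kk} = [rho(k) - sum_{j=1..k-1} phi_{k-1,j} rho(k-j)]
            / [1 - sum_{j=1..k-1} phi_{k-1,j} rho(j)],
  phi_{k,j} = phi_{k-1,j} - phi_{kk} phi_{k-1,k-j},  j = 1..k-1.
Step k = 1:
  phi_11 = rho(1) = 0.7509.
Step k = 2:
  phi_22 = [rho(2) - phi_11 rho(1)] / [1 - phi_11 rho(1)] = [0.6873 - (0.7509)(0.7509)] / [1 - (0.7509)(0.7509)]
         = 0.12344919 / 0.43614919 = 0.283043.
  Update: phi_21 = phi_11 - phi_22 phi_11 = 0.7509 - (0.283043)(0.7509) = 0.538363.
Step k = 3:
  phi_33 = [rho(3) - phi_21 rho(2) - phi_22 rho(1)] / [1 - phi_21 rho(1) - phi_22 rho(2)]
    numerator   = 0.6468 - (0.538363)(0.6873) - (0.283043)(0.7509) = 0.064246
    denominator = 1 - (0.538363)(0.7509) - (0.283043)(0.6873) = 0.4012077
  phi_33 = 0.064246 / 0.4012077 = 0.1601.
Therefore phi_{33} = 0.1601.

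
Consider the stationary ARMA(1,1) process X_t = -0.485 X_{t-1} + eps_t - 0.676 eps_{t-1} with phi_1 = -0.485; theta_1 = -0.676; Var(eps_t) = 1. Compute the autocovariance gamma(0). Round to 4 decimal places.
\gamma(0) = 2.7625

Multiply the model equation by X_{t-k} and take expectations. With theta_0 = psi_0 = 1 and psi_j the MA(infinity) weights, this gives
  gamma(k) - sum_i phi_i gamma(k-i) = c_k,
  c_k = sigma^2 * sum_{j=k..q} theta_j psi_{j-k}   (c_k = 0 for k > q),
using gamma(-m) = gamma(m).
psi-weights needed (psi_j = theta_j + sum_i phi_i psi_{j-i}):
  psi_1 = theta_1 + phi_1 = -0.676 + (-0.485) = -1.161
Right-hand sides:
  c_0 = sigma^2 (1 + theta_1 psi_1) = 1 * (1 + (-0.676)(-1.161)) = 1 * 1.784836 = 1.784836
  c_1 = sigma^2 theta_1 = 1 * (-0.676) = -0.676
  c_2 = 0
Equations for k = 0 and k = 1 (AR order 1):
  gamma(0) = phi_1 gamma(1) + c_0
  gamma(1) = phi_1 gamma(0) + c_1
Substituting the second into the first: gamma(0) (1 - phi_1^2) = c_0 + phi_1 c_1, so
  gamma(0) = (c_0 + phi_1 c_1) / (1 - phi_1^2) = (1.784836 + (-0.485)(-0.676)) / (1 - (-0.485)^2) = 2.112696 / 0.764775 = 2.762507.
Therefore gamma(0) = 2.7625 (to 4 decimal places).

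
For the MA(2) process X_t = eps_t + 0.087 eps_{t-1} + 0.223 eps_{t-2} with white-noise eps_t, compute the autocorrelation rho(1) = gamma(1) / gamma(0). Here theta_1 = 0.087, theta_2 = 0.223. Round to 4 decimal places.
\rho(1) = 0.1006

For an MA(q) process with theta_0 = 1, the autocovariance is
  gamma(k) = sigma^2 * sum_{i=0..q-k} theta_i * theta_{i+k},
and rho(k) = gamma(k) / gamma(0). Sigma^2 cancels.
  numerator   = (1)*(0.087) + (0.087)*(0.223) = 0.106401.
  denominator = (1)^2 + (0.087)^2 + (0.223)^2 = 1.057298.
  rho(1) = 0.106401 / 1.057298 = 0.1006.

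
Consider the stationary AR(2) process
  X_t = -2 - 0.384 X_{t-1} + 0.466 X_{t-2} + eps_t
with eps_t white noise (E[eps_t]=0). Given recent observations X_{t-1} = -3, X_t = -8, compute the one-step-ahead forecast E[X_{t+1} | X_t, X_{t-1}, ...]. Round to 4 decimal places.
E[X_{t+1} \mid \mathcal F_t] = -0.3260

For an AR(p) model X_t = c + sum_i phi_i X_{t-i} + eps_t, the
one-step-ahead conditional mean is
  E[X_{t+1} | X_t, ...] = c + sum_i phi_i X_{t+1-i}.
Substitute known values:
  E[X_{t+1} | ...] = -2 + (-0.384) * (-8) + (0.466) * (-3)
                   = -0.3260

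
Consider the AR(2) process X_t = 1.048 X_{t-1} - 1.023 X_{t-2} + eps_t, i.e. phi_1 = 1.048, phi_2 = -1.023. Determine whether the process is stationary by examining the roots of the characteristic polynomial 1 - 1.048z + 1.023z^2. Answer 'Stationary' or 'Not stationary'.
\text{Not stationary}

The AR(p) characteristic polynomial is P(z) = 1 - 1.048z + 1.023z^2.
Stationarity requires all roots to lie outside the unit circle, i.e. |z| > 1 for every root.
Set 1 + (-1.048) z + (1.023) z^2 = 0, i.e. a z^2 + b z + c = 0 with a = 1.023, b = -1.048, c = 1.
Discriminant D = b^2 - 4ac = (-1.048)^2 - 4*(1.023)*1 = 1.098304 - (4.092) = -2.993696.
D < 0, so the roots are the complex-conjugate pair z = (-b +/- i sqrt(-D)) / (2a) = 0.5122 +/- 0.8457i.
For a conjugate pair |z|^2 = z * conj(z) = (product of roots) = c/a = 1/(1.023) = 0.977517, so |z| = sqrt(0.977517) = 0.9887 for both roots.
Moduli of all roots: 0.9887, 0.9887.
All moduli strictly greater than 1? No.
Verdict: Not stationary.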